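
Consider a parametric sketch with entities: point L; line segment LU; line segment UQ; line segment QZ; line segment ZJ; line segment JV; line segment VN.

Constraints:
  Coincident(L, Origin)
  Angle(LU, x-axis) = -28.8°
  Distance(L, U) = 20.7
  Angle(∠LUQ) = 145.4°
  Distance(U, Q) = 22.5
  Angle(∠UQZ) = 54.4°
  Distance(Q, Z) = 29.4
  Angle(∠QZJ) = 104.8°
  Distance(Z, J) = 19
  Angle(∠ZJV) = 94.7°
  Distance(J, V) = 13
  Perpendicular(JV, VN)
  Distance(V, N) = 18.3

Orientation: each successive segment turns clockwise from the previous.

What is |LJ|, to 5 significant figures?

7.1374

L is at the origin; LU runs at -28.8° with length 20.7, so U = (18.140, -9.9723). ∠LUQ = 145.4° gives UQ at -63.400° from the x-axis; with |UQ| = 22.5, Q = (28.214, -30.091). ∠UQZ = 54.4° gives QZ at 171.00° from the x-axis; with |QZ| = 29.4, Z = (-0.82391, -25.492). ∠QZJ = 104.8° gives ZJ at 95.800° from the x-axis; with |ZJ| = 19.0, J = (-2.7440, -6.5889). Then |LJ| = |J − L| = 7.1374.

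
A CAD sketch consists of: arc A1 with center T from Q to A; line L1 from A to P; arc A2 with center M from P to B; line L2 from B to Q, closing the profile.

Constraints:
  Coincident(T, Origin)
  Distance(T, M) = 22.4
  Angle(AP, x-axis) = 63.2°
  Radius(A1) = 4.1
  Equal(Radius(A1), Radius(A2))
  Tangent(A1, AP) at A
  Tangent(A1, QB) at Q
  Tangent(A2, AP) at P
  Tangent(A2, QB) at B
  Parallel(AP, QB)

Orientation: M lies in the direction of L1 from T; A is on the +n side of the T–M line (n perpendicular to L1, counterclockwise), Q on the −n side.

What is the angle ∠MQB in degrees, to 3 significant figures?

10.4°

Tangency of A1 to both parallel lines with radius 4.1 puts A and Q at T ± 4.1·n: A = (-3.66, 1.85), Q = (3.66, -1.85). Equal radii place P and B the same way about M: P = M + 4.1·n = (6.44, 21.8), B = M − 4.1·n = (13.8, 18.1). Then cos ∠MQB = QM·QB / (|QM||QB|), giving 10.4°.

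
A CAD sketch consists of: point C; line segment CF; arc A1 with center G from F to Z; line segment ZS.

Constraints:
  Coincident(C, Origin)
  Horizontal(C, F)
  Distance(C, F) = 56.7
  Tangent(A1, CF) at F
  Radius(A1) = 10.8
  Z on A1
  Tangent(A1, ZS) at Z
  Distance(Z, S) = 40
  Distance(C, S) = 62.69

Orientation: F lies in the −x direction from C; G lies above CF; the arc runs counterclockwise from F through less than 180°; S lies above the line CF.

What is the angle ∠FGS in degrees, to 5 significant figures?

155.70°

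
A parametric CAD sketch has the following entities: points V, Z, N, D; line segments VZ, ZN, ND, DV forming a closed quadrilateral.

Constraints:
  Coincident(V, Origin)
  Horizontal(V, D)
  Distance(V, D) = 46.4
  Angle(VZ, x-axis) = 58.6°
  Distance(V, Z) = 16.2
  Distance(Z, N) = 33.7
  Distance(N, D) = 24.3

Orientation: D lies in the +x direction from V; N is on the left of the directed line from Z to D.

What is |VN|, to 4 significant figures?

47.05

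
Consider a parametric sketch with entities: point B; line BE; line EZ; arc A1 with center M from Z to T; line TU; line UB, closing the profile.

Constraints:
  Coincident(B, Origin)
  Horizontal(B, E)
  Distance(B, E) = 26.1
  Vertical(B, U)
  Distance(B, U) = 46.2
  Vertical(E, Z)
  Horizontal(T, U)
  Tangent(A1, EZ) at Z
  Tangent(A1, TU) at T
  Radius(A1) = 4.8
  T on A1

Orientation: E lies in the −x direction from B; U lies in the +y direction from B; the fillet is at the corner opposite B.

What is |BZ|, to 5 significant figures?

48.940

The virtual corner opposite B is at (-26.100, 46.200). The tangent condition forces MZ to be normal to EZ and since A1 is tangent to TU there, MT ⟂ TU, with radius 4.8, so the center M sits 4.8 in from both sides at M = (-21.300, 41.400). That places the tangent points at Z = (-26.100, 41.400) on EZ and T = (-21.300, 46.200) on TU. Then |BZ| = |Z − B| = 48.940.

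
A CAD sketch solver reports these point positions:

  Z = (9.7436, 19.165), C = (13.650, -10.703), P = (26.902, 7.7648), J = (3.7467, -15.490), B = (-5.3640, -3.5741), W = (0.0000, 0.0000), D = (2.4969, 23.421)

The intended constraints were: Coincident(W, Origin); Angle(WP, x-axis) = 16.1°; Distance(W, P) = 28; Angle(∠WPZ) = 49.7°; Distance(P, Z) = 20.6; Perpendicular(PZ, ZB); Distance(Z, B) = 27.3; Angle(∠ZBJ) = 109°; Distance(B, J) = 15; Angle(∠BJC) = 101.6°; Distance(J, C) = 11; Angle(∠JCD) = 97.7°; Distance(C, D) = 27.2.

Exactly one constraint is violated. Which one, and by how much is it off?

Distance(C, D) = 27.2 — off by 8.70.

W = (0.00, 0.00) ✓; WP at 16.10° ✓; |WP| = 28.00 ✓; ∠WPZ = 49.70° ✓; |PZ| = 20.60 ✓; ∠(PZ, ZB) = 90.00° ✓; |ZB| = 27.30 ✓; ∠ZBJ = 109.0° ✓; |BJ| = 15.00 ✓; ∠BJC = 101.6° ✓; |JC| = 11.00 ✓; ∠JCD = 97.70° ✓; |CD| = 35.90 ✗.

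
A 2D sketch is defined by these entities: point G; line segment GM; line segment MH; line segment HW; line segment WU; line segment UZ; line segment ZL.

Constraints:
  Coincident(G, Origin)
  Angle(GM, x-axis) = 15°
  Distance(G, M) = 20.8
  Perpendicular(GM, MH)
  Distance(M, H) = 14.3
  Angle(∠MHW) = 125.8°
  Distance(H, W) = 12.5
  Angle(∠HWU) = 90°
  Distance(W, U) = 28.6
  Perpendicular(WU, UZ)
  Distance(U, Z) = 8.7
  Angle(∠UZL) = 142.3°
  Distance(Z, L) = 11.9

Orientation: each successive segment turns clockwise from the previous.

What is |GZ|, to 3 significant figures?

6.75

G is at the origin; GM runs at 15.0° with length 20.8, so M = (20.1, 5.38). The perpendicularity gives MH at right angles to GM, so MH runs at -75.0°; with |MH| = 14.3, H = (23.8, -8.43). ∠MHW = 125.8° gives HW at -129° from the x-axis; with |HW| = 12.5, W = (15.9, -18.1). ∠HWU = 90.0° gives WU at 141° from the x-axis; with |WU| = 28.6, U = (-6.27, -0.0401). WU is perpendicular to UZ, so UZ runs at 50.8°; with |UZ| = 8.7, Z = (-0.773, 6.70). Then |GZ| = |Z − G| = 6.75.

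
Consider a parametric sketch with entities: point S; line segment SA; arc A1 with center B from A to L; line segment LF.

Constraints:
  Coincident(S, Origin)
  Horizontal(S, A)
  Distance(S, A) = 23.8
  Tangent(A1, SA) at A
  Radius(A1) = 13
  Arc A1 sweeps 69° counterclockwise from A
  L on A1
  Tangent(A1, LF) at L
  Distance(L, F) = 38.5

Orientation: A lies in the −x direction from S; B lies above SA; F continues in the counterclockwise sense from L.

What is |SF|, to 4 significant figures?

44.34

S is at the origin; SA is horizontal with |SA| = 23.8 and A on the −x side, so A = (-23.80, 0.000). The tangent condition forces BA to be normal to SA, so B = A + (0, 13) = (-23.80, 13.00). On A1, A sits at bearing -90° from B; a 69° counterclockwise sweep puts L at bearing -21°, so L = B + 13.0·(cos -21°, sin -21°) = (-11.66, 8.341). Since A1 is tangent to LF there, BL ⟂ LF, so LF runs along (−sin -21°, cos -21°); with |LF| = 38.5, F = (2.134, 44.28). Then |SF| = |F − S| = 44.34.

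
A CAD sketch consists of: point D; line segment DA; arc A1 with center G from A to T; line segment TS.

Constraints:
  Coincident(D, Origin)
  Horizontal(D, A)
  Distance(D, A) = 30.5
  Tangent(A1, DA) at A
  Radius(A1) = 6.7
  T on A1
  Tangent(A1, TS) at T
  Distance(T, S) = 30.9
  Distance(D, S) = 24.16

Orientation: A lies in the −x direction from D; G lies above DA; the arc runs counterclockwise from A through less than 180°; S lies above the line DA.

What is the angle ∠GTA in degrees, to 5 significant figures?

67.472°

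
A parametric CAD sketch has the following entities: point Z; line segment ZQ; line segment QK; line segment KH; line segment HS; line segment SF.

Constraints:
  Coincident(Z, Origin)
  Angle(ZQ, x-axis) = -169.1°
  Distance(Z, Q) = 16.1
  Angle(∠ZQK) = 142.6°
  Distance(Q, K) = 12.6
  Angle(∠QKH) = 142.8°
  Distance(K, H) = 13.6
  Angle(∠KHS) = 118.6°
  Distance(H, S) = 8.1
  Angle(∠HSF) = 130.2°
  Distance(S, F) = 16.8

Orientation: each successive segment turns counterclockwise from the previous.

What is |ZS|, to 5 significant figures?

35.601

Z is at the origin; ZQ runs at -169.1° with length 16.1, so Q = (-15.810, -3.0444). ∠ZQK = 142.6° gives QK at -131.70° from the x-axis; with |QK| = 12.6, K = (-24.191, -12.452). ∠QKH = 142.8° gives KH at -94.500° from the x-axis; with |KH| = 13.6, H = (-25.258, -26.010). ∠KHS = 118.6° gives HS at -33.100° from the x-axis; with |HS| = 8.1, S = (-18.473, -30.434). Then |ZS| = |S − Z| = 35.601.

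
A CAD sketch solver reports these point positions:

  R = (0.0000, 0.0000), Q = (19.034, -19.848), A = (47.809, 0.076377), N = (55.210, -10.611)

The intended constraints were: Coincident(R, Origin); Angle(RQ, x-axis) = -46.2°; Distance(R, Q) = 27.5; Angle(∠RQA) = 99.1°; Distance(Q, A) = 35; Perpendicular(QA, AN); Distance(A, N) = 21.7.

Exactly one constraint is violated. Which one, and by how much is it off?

Distance(A, N) = 21.7 — off by 8.70.

R = (0.00, 0.00) ✓; RQ at -46.20° ✓; |RQ| = 27.50 ✓; ∠RQA = 99.10° ✓; |QA| = 35.00 ✓; ∠(QA, AN) = 90.00° ✓; |AN| = 13.00 ✗.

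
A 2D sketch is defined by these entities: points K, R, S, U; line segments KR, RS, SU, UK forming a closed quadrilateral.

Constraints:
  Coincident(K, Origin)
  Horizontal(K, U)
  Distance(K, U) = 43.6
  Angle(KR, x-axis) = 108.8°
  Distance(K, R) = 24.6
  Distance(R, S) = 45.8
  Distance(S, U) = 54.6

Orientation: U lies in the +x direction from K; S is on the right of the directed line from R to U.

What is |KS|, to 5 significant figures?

23.307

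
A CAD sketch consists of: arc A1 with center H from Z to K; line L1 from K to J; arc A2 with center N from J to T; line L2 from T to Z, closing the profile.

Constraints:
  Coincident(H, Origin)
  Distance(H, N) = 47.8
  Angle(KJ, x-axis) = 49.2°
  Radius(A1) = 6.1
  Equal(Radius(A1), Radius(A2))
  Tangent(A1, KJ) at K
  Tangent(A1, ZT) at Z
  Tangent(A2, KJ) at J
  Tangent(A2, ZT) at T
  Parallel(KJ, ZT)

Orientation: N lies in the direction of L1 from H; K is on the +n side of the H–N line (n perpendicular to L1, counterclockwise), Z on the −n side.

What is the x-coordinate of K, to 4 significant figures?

-4.618

The slot axis is L1's direction at 49.2°, so u = (cos 49.2°, sin 49.2°) = (0.6534, 0.7570) and n = (−sin 49.2°, cos 49.2°) = (-0.7570, 0.6534). H is at the origin and N lies 47.8 along u from H, so N = 47.8·u = (31.23, 36.18). Tangency of A1 to both parallel lines with radius 6.1 puts K and Z at H ± 6.1·n: K = (-4.618, 3.986), Z = (4.618, -3.986). So K.x = -4.618.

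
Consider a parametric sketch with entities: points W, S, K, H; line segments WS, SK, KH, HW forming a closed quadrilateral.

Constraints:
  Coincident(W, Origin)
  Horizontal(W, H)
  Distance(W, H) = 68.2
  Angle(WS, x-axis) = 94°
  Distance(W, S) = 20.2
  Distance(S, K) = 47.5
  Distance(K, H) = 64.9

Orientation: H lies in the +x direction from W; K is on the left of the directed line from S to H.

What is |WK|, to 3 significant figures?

62.7

Checks: |SK| = 47.50 ✓; |KH| = 64.90 ✓.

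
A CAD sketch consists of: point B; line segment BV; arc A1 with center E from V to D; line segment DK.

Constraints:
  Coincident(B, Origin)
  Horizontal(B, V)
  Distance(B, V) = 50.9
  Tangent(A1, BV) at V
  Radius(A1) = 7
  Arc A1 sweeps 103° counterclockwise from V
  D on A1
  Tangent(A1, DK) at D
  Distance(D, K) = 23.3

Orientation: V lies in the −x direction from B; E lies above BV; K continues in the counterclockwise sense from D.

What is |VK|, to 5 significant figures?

31.317

On A1, V sits at bearing -90° from E; a 103° counterclockwise sweep puts D at bearing 13°, so D = E + 7.0·(cos 13°, sin 13°) = (-44.079, 8.5747). A1 meets DK tangentially, so ED is at right angles to DK, so DK runs along (−sin 13°, cos 13°); with |DK| = 23.3, K = (-49.321, 31.277). Then |VK| = |K − V| = 31.317.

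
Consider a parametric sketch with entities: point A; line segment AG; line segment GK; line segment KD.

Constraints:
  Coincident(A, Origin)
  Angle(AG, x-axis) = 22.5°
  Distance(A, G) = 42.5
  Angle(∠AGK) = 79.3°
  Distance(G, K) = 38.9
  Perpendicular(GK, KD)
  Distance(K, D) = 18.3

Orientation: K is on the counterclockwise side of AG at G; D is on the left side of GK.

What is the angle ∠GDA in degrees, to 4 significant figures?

62.30°

A is at the origin; AG runs at 22.5° with length 42.5, so G = 42.5·(cos 22.5°, sin 22.5°) = (39.26, 16.26). ∠AGK = 79.3°, so GK runs at 22.5° + (180° − 79.3°) = 123.2° from the x-axis; with |GK| = 38.9, K = G + 38.9·(cos 123.2°, sin 123.2°) = (17.96, 48.81). GK ⟂ KD; with |KD| = 18.3 on the left of GK, D = K + 18.3·(-0.8368, -0.5476) = (2.652, 38.79). Then cos ∠GDA = DG·DA / (|DG||DA|), giving 62.30°.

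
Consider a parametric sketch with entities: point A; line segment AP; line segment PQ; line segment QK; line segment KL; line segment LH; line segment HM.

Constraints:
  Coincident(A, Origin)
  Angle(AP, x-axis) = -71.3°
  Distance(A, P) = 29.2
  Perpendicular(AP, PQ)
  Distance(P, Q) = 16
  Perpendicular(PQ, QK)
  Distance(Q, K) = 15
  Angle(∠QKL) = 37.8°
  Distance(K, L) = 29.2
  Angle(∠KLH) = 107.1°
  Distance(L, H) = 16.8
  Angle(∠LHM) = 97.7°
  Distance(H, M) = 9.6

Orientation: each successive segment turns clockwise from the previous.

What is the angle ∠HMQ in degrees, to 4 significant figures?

116.5°

A is at the origin; AP runs at -71.3° with length 29.2, so P = (9.362, -27.66). AP is perpendicular to PQ, so PQ runs at -161.3°; with |PQ| = 16.0, Q = (-5.793, -32.79). PQ is perpendicular to QK, so QK runs at 108.7°; with |QK| = 15.0, K = (-10.60, -18.58). ∠QKL = 37.8° gives KL at -33.50° from the x-axis; with |KL| = 29.2, L = (13.75, -34.70). ∠KLH = 107.1° gives LH at -106.4° from the x-axis; with |LH| = 16.8, H = (9.003, -50.81). ∠LHM = 97.7° gives HM at 171.3° from the x-axis; with |HM| = 9.6, M = (-0.4861, -49.36). Then cos ∠HMQ = MH·MQ / (|MH||MQ|), giving 116.5°.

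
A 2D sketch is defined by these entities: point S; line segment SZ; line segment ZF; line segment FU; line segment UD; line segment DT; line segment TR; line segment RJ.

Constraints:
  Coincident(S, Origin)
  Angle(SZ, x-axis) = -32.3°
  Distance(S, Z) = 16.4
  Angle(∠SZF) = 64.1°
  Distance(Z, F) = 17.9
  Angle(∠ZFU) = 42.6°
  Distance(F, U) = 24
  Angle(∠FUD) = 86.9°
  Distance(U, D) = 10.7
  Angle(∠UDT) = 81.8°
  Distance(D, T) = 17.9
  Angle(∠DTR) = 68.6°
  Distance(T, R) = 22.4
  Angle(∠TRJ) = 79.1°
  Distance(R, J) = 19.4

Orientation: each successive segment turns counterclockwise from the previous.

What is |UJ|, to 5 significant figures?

8.1981

S is at the origin; SZ runs at -32.3° with length 16.4, so Z = (13.862, -8.7634). ∠SZF = 64.1° gives ZF at 83.600° from the x-axis; with |ZF| = 17.9, F = (15.858, 9.0251). ∠ZFU = 42.6° gives FU at -139.00° from the x-axis; with |FU| = 24.0, U = (-2.2554, -6.7203). ∠FUD = 86.9° gives UD at -45.900° from the x-axis; with |UD| = 10.7, D = (5.1908, -14.404). ∠UDT = 81.8° gives DT at 52.300° from the x-axis; with |DT| = 17.9, T = (16.137, -0.24140). ∠DTR = 68.6° gives TR at 163.70° from the x-axis; with |TR| = 22.4, R = (-5.3625, 6.0455). ∠TRJ = 79.1° gives RJ at -95.400° from the x-axis; with |RJ| = 19.4, J = (-7.1882, -13.268). Then |UJ| = |J − U| = 8.1981.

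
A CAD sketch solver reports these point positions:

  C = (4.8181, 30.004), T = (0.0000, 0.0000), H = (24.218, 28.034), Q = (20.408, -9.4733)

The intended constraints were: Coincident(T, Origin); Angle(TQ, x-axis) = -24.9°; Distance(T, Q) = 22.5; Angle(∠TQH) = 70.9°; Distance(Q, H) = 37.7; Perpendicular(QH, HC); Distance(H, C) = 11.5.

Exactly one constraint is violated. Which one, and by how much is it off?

Distance(H, C) = 11.5 — off by 8.00.

T = (0.00, 0.00) ✓; TQ at -24.90° ✓; |TQ| = 22.50 ✓; ∠TQH = 70.90° ✓; |QH| = 37.70 ✓; ∠(QH, HC) = 90.00° ✓; |HC| = 19.50 ✗.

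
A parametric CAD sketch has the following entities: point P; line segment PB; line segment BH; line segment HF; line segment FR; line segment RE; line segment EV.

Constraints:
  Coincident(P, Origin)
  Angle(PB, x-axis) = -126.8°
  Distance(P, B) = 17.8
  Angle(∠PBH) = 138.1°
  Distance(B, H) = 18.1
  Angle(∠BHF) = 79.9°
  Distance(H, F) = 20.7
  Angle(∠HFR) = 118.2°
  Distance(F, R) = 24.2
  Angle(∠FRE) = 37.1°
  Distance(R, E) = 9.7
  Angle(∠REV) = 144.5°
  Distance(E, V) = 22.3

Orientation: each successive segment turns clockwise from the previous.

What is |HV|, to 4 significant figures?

12.42

∠FRE = 37.1° gives RE at -113.5° from the x-axis; with |RE| = 9.7, E = (-11.63, 5.880). ∠REV = 144.5° gives EV at -149.0° from the x-axis; with |EV| = 22.3, V = (-30.74, -5.605). Then |HV| = |V − H| = 12.42.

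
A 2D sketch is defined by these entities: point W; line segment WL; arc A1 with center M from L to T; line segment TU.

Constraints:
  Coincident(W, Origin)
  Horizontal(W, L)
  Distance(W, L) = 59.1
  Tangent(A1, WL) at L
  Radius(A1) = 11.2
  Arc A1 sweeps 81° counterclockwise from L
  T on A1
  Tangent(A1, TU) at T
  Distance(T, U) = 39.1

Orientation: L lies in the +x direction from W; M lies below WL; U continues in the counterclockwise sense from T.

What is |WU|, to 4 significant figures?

63.78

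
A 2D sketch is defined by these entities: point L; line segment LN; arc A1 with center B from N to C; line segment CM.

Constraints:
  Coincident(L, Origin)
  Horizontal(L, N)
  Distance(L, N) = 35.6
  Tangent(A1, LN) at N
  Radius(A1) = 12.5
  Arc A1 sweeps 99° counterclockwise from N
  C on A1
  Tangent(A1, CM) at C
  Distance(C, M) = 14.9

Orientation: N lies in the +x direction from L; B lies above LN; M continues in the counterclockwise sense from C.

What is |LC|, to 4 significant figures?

50.08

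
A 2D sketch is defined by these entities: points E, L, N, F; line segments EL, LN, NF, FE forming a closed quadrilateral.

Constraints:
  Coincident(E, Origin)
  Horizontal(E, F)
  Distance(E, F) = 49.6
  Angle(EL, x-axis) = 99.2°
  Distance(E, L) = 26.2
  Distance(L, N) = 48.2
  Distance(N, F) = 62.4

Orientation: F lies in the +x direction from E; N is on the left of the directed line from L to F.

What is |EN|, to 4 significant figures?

66.74

E is at the origin; E and F share the same y with |EF| = 49.6 and F in +x, so F = (49.6, 0). EL runs at 99.2° with |EL| = 26.2, so L = (-4.189, 25.86). N is determined by |LN| = 48.2 and |NF| = 62.4 together: it lies at the intersection of circle(L, 48.2) and circle(F, 62.4). With |LF| = 59.68, the foot of the radical line on LF is 16.68 from L and the perpendicular offset is √(48.2² − 16.68²) = 45.22. Taking the left-of-LF solution: N = (30.44, 59.39).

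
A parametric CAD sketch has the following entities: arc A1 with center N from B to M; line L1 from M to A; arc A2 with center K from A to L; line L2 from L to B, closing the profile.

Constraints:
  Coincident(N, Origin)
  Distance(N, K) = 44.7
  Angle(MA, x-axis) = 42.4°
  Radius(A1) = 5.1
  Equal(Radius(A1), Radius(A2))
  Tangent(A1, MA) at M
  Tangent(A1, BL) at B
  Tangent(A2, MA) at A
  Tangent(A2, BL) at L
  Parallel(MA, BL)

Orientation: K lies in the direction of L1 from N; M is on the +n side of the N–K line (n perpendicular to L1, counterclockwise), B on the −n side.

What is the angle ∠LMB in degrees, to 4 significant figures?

77.15°

The slot axis is L1's direction at 42.4°, so u = (cos 42.4°, sin 42.4°) = (0.7385, 0.6743) and n = (−sin 42.4°, cos 42.4°) = (-0.6743, 0.7385). N is at the origin and K lies 44.7 along u from N, so K = 44.7·u = (33.01, 30.14). Tangency of A1 to both parallel lines with radius 5.1 puts M and B at N ± 5.1·n: M = (-3.439, 3.766), B = (3.439, -3.766). Equal radii place A and L the same way about K: A = K + 5.1·n = (29.57, 33.91), L = K − 5.1·n = (36.45, 26.38). Then cos ∠LMB = ML·MB / (|ML||MB|), giving 77.15°.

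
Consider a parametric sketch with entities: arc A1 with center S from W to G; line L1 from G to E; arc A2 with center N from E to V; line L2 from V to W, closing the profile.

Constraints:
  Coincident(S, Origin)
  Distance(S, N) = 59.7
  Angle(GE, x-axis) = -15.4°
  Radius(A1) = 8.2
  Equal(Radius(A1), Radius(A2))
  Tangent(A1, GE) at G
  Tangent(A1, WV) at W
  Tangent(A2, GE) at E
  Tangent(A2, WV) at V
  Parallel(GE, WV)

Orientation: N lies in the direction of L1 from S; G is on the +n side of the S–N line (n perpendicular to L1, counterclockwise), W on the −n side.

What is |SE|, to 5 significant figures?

60.261

The slot axis is L1's direction at -15.4°, so u = (cos -15.4°, sin -15.4°) = (0.96410, -0.26556) and n = (−sin -15.4°, cos -15.4°) = (0.26556, 0.96410). S is at the origin and N lies 59.7 along u from S, so N = 59.7·u = (57.556, -15.854). Tangency of A1 to both parallel lines with radius 8.2 puts G and W at S ± 8.2·n: G = (2.1776, 7.9056), W = (-2.1776, -7.9056). Equal radii place E and V the same way about N: E = N + 8.2·n = (59.734, -7.9481), V = N − 8.2·n = (55.379, -23.759). Then |SE| = |E − S| = 60.261.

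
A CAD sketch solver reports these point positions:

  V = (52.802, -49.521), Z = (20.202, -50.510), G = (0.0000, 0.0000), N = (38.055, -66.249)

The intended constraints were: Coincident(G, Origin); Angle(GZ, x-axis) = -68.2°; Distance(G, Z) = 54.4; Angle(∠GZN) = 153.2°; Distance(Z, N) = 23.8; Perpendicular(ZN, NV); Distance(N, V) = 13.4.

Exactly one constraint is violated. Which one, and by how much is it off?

Distance(N, V) = 13.4 — off by 8.90.

G = (0.00, 0.00) ✓; GZ at -68.20° ✓; |GZ| = 54.40 ✓; ∠GZN = 153.2° ✓; |ZN| = 23.80 ✓; ∠(ZN, NV) = 90.00° ✓; |NV| = 22.30 ✗.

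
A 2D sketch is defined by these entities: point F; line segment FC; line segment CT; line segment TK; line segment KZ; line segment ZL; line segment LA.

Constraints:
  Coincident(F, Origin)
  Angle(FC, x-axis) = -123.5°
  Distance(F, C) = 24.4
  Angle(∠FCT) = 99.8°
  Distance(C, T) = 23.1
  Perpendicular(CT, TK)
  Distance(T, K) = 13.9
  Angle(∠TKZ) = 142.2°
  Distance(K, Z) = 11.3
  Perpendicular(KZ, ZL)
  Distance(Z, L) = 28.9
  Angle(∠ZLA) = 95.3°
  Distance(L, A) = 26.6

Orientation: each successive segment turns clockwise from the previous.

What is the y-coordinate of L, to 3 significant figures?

-18.3

F is at the origin; FC runs at -123.5° with length 24.4, so C = (-13.5, -20.3). ∠FCT = 99.8° gives CT at 156° from the x-axis; with |CT| = 23.1, T = (-34.6, -11.1). The perpendicularity gives TK at right angles to CT, so TK runs at 66.3°; with |TK| = 13.9, K = (-29.0, 1.67). ∠TKZ = 142.2° gives KZ at 28.5° from the x-axis; with |KZ| = 11.3, Z = (-19.1, 7.06). The perpendicularity gives ZL at right angles to KZ, so ZL runs at -61.5°; with |ZL| = 28.9, L = (-5.31, -18.3). So L.y = -18.3.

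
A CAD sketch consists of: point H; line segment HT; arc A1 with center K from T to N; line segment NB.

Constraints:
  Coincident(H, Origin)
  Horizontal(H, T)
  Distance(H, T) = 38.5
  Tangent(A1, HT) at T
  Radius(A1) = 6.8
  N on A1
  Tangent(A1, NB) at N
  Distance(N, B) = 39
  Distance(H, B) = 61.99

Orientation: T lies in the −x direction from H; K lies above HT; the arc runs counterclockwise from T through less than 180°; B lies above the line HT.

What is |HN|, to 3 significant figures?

33.0

Checks: |KN| = 6.800 ✓; ∠(KN, NB) = 90.00° ✓; |NB| = 39.00 ✓; |HB| = 61.99 ✓.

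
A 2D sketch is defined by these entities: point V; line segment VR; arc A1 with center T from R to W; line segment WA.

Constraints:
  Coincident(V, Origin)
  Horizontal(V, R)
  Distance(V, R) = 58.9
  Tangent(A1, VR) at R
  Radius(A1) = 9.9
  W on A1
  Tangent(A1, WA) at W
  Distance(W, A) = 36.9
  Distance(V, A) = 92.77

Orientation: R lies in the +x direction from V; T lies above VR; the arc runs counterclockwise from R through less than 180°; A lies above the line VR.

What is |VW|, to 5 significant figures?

67.927

V is at the origin; VR is horizontal with |VR| = 58.9 and R on the +x side, so R = (58.900, 0.0000). A1 meets VR tangentially, so TR is at right angles to VR, so T = R + (0, 9.9) = (58.900, 9.9000). Since TW ⟂ WA (tangency), |TA| = √(9.9² + 36.9²) = 38.205 regardless of where W sits on A1. So A lies on both circle(V, 92.77) and circle(T, 38.205); the above-VR intersection is A = (84.522, 38.239). W is the foot of the tangent from A: W = (67.713, 5.3902).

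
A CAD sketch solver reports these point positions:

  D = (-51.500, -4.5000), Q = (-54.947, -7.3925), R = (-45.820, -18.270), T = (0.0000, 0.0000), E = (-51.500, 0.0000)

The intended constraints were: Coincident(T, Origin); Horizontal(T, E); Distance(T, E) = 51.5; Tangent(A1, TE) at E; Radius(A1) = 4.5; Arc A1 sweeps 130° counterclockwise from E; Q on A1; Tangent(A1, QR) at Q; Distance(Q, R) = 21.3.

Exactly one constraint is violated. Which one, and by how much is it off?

Distance(Q, R) = 21.3 — off by 7.10.

T = (0.00, 0.00) ✓; T.y = 0.00, E.y = 0.00 ✓; |TE| = 51.50 ✓; ∠(DE, ET) = 90.00° ✓; |DE| = 4.500 ✓; bearing(D→Q) − bearing(D→E) = 130.0° ✓; |DQ| = 4.500 ✓; ∠(DQ, QR) = 90.00° ✓; |QR| = 14.20 ✗.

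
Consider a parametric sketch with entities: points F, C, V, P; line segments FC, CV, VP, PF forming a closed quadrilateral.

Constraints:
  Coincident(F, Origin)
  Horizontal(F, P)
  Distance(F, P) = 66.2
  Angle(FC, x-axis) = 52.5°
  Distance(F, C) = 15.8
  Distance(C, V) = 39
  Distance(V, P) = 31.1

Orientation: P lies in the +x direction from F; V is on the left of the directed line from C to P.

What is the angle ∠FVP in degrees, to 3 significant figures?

101°

F is at the origin; F and P share the same y with |FP| = 66.2 and P in +x, so P = (66.2, 0). FC runs at 52.5° with |FC| = 15.8, so C = (9.62, 12.5). V is determined by |CV| = 39.0 and |VP| = 31.1 together: it lies at the intersection of circle(C, 39.0) and circle(P, 31.1). With |CP| = 58.0, the foot of the radical line on CP is 33.8 from C and the perpendicular offset is √(39.0² − 33.8²) = 19.5. Taking the left-of-CP solution: V = (46.8, 24.3).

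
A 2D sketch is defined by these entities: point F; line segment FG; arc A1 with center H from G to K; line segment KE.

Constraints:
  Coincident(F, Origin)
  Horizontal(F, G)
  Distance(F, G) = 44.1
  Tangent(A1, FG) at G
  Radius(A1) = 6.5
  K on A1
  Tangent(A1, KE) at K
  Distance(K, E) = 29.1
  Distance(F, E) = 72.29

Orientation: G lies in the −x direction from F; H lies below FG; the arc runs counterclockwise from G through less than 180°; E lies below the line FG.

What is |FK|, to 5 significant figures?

49.045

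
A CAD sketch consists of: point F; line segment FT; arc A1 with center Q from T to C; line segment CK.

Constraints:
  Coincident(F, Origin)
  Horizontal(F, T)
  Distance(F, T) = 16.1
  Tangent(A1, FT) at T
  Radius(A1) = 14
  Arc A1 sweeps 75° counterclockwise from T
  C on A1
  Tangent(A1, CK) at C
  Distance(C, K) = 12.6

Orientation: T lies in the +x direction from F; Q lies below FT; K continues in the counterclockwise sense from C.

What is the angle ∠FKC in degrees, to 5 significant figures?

13.262°

F is at the origin; F and T share the same y with |FT| = 16.1 and T on the +x side, so T = (16.100, 0.0000). The tangent condition forces QT to be normal to FT, so Q = T + (0, -14) = (16.100, -14.000). On A1, T sits at bearing 90° from Q; a 75° counterclockwise sweep puts C at bearing 165°, so C = Q + 14.0·(cos 165°, sin 165°) = (2.5770, -10.377). A1 meets CK tangentially, so QC is at right angles to CK, so CK runs along (−sin 165°, cos 165°); with |CK| = 12.6, K = (-0.68408, -22.547). Then cos ∠FKC = KF·KC / (|KF||KC|), giving 13.262°.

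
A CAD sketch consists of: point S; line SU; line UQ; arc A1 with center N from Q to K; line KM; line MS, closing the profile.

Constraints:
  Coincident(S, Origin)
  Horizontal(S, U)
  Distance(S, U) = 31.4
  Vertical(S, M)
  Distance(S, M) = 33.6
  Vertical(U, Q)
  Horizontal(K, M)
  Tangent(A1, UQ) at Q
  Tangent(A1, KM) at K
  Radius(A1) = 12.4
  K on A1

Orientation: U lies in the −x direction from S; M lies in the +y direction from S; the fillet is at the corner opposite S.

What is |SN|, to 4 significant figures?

28.47

S is at the origin; S and U share the same y with |SU| = 31.4 and U on the −x side, so U = (-31.40, 0.000). SM is vertical with |SM| = 33.6 and M on the +y side, so M = (0.000, 33.60). The virtual corner opposite S is at (-31.40, 33.60). The tangent condition forces NQ to be normal to UQ and tangency of A1 to KM means the radius NK is perpendicular to KM, with radius 12.4, so the center N sits 12.4 in from both sides at N = (-19.00, 21.20). Then |SN| = |N − S| = 28.47.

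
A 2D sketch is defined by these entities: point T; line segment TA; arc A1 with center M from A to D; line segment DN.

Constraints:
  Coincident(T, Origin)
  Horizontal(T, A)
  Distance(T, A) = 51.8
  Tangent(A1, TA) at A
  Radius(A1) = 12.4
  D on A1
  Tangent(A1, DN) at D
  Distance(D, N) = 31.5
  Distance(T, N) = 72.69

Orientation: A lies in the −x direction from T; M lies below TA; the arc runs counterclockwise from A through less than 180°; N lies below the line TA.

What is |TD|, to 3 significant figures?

65.7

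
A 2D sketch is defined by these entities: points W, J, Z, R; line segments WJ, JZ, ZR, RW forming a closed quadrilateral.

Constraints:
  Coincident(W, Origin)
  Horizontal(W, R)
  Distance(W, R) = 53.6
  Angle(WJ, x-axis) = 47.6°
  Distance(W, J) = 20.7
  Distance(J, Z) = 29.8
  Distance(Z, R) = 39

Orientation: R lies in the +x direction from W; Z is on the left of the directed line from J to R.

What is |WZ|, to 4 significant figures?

50.43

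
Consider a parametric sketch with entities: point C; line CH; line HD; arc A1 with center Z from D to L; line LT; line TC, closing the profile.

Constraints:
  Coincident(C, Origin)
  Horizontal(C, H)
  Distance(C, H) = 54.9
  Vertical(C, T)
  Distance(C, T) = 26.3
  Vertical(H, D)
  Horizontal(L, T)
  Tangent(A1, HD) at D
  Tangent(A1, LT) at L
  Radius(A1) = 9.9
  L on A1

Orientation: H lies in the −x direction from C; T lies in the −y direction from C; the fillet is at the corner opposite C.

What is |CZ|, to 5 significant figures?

47.895

C and T share the same x with |CT| = 26.3 and T on the −y side, so T = (0.0000, -26.300). The virtual corner opposite C is at (-54.900, -26.300). Since A1 is tangent to HD there, ZD ⟂ HD and tangency of A1 to LT means the radius ZL is perpendicular to LT, with radius 9.9, so the center Z sits 9.9 in from both sides at Z = (-45.000, -16.400). Then |CZ| = |Z − C| = 47.895.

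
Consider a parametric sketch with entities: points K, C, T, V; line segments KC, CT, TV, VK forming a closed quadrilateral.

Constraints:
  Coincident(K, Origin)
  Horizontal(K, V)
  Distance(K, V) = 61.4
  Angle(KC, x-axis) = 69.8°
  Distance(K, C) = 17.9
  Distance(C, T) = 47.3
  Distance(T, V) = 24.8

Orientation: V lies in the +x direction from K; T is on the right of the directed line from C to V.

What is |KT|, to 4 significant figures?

43.98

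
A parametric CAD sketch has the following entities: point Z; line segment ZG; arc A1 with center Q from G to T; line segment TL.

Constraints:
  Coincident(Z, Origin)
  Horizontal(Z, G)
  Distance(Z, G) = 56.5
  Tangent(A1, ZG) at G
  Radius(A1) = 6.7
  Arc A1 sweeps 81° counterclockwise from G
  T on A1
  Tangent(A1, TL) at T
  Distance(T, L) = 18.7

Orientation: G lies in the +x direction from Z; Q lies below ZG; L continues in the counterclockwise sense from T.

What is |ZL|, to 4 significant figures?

52.79

Z is at the origin; Z and G share the same y with |ZG| = 56.5 and G on the +x side, so G = (56.50, 0.000). The tangent condition forces QG to be normal to ZG, so Q = G + (0, -6.7) = (56.50, -6.700). On A1, G sits at bearing 90° from Q; an 81° counterclockwise sweep puts T at bearing 171°, so T = Q + 6.7·(cos 171°, sin 171°) = (49.88, -5.652). A1 meets TL tangentially, so QT is at right angles to TL, so TL runs along (−sin 171°, cos 171°); with |TL| = 18.7, L = (46.96, -24.12). Then |ZL| = |L − Z| = 52.79.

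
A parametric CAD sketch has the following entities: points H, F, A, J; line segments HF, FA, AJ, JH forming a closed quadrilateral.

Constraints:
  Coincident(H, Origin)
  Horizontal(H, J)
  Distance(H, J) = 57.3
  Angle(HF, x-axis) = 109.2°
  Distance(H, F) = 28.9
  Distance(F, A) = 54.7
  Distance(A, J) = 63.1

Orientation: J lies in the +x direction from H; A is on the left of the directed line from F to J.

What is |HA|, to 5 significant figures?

68.656

Checks: HF at 109.2° ✓; |FA| = 54.70 ✓; |AJ| = 63.10 ✓.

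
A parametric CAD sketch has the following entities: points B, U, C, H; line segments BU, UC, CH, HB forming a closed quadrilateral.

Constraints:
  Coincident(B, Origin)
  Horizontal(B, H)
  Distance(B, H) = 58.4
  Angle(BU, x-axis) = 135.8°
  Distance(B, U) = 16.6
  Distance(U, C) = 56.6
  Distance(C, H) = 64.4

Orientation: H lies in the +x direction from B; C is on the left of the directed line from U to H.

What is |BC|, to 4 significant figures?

60.09

Checks: B = (0.00, 0.00) ✓; |UC| = 56.60 ✓; |CH| = 64.40 ✓.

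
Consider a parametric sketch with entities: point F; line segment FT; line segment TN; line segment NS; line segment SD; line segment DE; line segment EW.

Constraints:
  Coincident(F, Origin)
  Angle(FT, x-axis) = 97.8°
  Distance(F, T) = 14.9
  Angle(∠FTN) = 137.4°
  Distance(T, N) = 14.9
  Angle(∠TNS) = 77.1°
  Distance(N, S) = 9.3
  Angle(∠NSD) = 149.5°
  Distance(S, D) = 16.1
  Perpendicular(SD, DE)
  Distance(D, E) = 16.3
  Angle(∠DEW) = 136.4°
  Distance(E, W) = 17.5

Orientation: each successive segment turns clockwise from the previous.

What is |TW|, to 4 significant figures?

13.55

F is at the origin; FT runs at 97.8° with length 14.9, so T = (-2.022, 14.76). ∠FTN = 137.4° gives TN at 55.20° from the x-axis; with |TN| = 14.9, N = (6.481, 27.00). ∠TNS = 77.1° gives NS at -47.70° from the x-axis; with |NS| = 9.3, S = (12.74, 20.12). ∠NSD = 149.5° gives SD at -78.20° from the x-axis; with |SD| = 16.1, D = (16.03, 4.359). SD ⟂ DE, so DE runs at -168.2°; with |DE| = 16.3, E = (0.07733, 1.026). ∠DEW = 136.4° gives EW at 148.2° from the x-axis; with |EW| = 17.5, W = (-14.80, 10.25). Then |TW| = |W − T| = 13.55.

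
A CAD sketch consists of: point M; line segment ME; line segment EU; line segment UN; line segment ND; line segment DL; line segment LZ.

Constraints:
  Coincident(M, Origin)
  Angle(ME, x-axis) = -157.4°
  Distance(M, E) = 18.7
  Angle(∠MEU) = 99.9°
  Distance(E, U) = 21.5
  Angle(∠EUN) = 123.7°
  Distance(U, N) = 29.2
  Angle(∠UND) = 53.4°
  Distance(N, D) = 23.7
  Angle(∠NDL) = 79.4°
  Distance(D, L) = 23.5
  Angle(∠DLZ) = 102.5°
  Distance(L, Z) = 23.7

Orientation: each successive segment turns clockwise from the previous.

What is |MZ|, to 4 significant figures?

49.71

M is at the origin; ME runs at -157.4° with length 18.7, so E = (-17.26, -7.186). ∠MEU = 99.9° gives EU at 122.5° from the x-axis; with |EU| = 21.5, U = (-28.82, 10.95). ∠EUN = 123.7° gives UN at 66.20° from the x-axis; with |UN| = 29.2, N = (-17.03, 37.66). ∠UND = 53.4° gives ND at -60.40° from the x-axis; with |ND| = 23.7, D = (-5.326, 17.06). ∠NDL = 79.4° gives DL at -161.0° from the x-axis; with |DL| = 23.5, L = (-27.55, 9.406). ∠DLZ = 102.5° gives LZ at 121.5° from the x-axis; with |LZ| = 23.7, Z = (-39.93, 29.61). Then |MZ| = |Z − M| = 49.71.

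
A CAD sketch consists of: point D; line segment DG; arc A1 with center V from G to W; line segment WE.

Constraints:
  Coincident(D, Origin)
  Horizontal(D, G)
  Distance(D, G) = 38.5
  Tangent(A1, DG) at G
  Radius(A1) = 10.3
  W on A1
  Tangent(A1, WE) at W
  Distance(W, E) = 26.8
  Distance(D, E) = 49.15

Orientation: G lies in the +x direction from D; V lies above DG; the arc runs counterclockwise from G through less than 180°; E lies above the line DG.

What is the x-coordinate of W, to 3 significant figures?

46.8

D is at the origin; D and G share the same y with |DG| = 38.5 and G on the +x side, so G = (38.5, 0.00). The tangent condition forces VG to be normal to DG, so V = G + (0, 10.3) = (38.5, 10.3). Since VW ⟂ WE (tangency), |VE| = √(10.3² + 26.8²) = 28.7 regardless of where W sits on A1. So E lies on both circle(D, 49.15) and circle(V, 28.7); the above-DG intersection is E = (31.1, 38.0). W is the foot of the tangent from E: W = (46.8, 16.3).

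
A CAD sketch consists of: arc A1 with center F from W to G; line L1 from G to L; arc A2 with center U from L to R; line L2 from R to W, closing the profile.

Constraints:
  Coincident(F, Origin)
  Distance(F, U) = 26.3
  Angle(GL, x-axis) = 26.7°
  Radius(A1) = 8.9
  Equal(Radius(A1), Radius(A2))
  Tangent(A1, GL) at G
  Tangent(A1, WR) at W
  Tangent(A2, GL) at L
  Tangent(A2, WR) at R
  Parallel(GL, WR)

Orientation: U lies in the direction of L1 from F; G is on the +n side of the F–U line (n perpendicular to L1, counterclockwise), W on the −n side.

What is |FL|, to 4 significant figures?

27.77

Tangency of A1 to both parallel lines with radius 8.9 puts G and W at F ± 8.9·n: G = (-3.999, 7.951), W = (3.999, -7.951). Equal radii place L and R the same way about U: L = U + 8.9·n = (19.50, 19.77), R = U − 8.9·n = (27.49, 3.866). Then |FL| = |L − F| = 27.77.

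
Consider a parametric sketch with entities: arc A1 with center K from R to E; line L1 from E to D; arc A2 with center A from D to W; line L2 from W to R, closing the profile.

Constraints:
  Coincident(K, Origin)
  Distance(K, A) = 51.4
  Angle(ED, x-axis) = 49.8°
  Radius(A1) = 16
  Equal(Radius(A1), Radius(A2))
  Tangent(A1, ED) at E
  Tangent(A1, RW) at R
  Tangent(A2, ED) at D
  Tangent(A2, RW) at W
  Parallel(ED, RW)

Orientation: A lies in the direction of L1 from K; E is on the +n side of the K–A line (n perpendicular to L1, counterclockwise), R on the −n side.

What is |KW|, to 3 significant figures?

53.8

Tangency of A1 to both parallel lines with radius 16.0 puts E and R at K ± 16.0·n: E = (-12.2, 10.3), R = (12.2, -10.3). Equal radii place D and W the same way about A: D = A + 16.0·n = (21.0, 49.6), W = A − 16.0·n = (45.4, 28.9). Then |KW| = |W − K| = 53.8.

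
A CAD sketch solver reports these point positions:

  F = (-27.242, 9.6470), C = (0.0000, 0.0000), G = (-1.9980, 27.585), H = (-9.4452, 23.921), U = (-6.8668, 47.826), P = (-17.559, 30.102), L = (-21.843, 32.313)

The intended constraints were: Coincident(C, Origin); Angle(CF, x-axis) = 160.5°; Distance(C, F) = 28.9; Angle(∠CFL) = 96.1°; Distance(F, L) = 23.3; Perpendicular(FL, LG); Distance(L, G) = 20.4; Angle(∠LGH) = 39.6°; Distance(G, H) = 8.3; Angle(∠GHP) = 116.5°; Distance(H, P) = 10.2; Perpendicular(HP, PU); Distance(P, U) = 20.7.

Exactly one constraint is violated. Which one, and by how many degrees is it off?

Perpendicular(HP, PU) — off by 6.20°.

C = (0.00, 0.00) ✓; CF at 160.5° ✓; |CF| = 28.90 ✓; ∠CFL = 96.10° ✓; |FL| = 23.30 ✓; ∠(FL, LG) = 90.00° ✓; |LG| = 20.40 ✓; ∠LGH = 39.60° ✓; |GH| = 8.300 ✓; ∠GHP = 116.5° ✓; |HP| = 10.20 ✓; ∠(HP, PU) = 83.80° ✗; |PU| = 20.70 ✓.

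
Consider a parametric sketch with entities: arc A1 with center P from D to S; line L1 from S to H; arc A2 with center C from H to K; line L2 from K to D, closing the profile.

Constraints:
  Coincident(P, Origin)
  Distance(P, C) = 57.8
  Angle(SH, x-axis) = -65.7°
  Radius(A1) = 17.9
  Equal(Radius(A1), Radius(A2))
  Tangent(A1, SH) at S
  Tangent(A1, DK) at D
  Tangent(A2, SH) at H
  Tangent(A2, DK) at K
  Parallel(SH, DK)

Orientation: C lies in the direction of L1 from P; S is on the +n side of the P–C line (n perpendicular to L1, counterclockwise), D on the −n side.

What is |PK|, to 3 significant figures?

60.5

Tangency of A1 to both parallel lines with radius 17.9 puts S and D at P ± 17.9·n: S = (16.3, 7.37), D = (-16.3, -7.37). Equal radii place H and K the same way about C: H = C + 17.9·n = (40.1, -45.3), K = C − 17.9·n = (7.47, -60.0). Then |PK| = |K − P| = 60.5.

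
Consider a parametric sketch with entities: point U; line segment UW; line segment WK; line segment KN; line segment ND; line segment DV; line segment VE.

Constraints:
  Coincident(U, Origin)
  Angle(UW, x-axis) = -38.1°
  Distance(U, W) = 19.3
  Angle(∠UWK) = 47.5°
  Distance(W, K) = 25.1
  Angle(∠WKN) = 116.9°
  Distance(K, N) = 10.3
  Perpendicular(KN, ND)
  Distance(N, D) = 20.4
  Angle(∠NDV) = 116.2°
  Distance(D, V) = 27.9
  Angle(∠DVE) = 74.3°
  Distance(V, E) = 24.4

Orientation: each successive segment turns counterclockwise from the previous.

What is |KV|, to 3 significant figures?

35.9

U is at the origin; UW runs at -38.1° with length 19.3, so W = (15.2, -11.9). ∠UWK = 47.5° gives WK at 94.4° from the x-axis; with |WK| = 25.1, K = (13.3, 13.1). ∠WKN = 116.9° gives KN at 158° from the x-axis; with |KN| = 10.3, N = (3.75, 17.1). The perpendicularity gives ND at right angles to KN, so ND runs at -112°; with |ND| = 20.4, D = (-4.06, -1.79). ∠NDV = 116.2° gives DV at -48.7° from the x-axis; with |DV| = 27.9, V = (14.4, -22.7). Then |KV| = |V − K| = 35.9.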